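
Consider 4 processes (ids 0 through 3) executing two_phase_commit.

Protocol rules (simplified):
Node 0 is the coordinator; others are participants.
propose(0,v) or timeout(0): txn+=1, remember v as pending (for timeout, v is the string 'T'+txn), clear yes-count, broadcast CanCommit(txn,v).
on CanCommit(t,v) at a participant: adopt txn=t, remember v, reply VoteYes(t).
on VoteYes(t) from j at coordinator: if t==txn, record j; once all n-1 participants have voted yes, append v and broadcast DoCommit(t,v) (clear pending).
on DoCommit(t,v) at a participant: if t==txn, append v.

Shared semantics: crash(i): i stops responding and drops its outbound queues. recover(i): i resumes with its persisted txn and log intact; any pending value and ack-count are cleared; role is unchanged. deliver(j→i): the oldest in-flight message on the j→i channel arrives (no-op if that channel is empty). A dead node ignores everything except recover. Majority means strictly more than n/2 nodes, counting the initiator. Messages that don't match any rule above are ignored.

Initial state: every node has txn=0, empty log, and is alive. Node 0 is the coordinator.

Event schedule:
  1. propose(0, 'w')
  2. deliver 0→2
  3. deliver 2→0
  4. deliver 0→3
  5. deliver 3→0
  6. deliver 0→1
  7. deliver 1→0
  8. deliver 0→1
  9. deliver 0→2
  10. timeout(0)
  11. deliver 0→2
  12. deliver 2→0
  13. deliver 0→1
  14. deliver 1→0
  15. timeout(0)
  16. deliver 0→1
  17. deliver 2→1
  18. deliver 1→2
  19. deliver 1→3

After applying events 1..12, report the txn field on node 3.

[1] propose(0,'w') → N0(coor t1 [-])
[2] deliver 0→2 → N2(part t1 [-])
[3] deliver 2→0 → ∅
[4] deliver 0→3 → N3(part t1 [-])
[5] deliver 3→0 → ∅
[6] deliver 0→1 → N1(part t1 [-])
[7] deliver 1→0 → N0(coor t1 [w])
[8] deliver 0→1 → N1(part t1 [w])
[9] deliver 0→2 → N2(part t1 [w])
[10] timeout(0) → N0(coor t2 [w])
[11] deliver 0→2 → N2(part t2 [w])
[12] deliver 2→0 → ∅

1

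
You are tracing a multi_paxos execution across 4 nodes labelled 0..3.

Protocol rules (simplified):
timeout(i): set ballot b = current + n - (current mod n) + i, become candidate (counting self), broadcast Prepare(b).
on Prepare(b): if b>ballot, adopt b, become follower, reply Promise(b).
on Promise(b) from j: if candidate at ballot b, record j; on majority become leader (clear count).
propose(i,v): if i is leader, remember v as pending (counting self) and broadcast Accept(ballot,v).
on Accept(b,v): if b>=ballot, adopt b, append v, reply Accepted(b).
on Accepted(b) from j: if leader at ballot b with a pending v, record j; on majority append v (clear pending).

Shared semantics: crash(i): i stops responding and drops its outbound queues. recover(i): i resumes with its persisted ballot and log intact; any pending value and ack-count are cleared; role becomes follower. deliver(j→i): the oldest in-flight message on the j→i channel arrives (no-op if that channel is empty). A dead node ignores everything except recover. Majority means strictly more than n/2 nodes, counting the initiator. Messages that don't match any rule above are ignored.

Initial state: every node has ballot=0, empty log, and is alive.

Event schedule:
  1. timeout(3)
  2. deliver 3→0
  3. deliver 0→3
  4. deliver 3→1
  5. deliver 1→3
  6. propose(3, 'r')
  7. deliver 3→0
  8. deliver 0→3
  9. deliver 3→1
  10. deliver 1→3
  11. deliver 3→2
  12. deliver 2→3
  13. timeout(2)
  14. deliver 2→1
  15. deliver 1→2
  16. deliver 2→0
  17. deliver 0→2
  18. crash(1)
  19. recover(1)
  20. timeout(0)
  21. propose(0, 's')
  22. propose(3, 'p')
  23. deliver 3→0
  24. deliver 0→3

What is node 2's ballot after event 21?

[1] timeout(3) → N3(cand b7 [-])
[2] deliver 3→0 → N0(foll b7 [-])
[3] deliver 0→3 → ∅
[4] deliver 3→1 → N1(foll b7 [-])
[5] deliver 1→3 → N3(lead b7 [-])
[6] propose(3,'r') → ∅
[7] deliver 3→0 → N0(foll b7 [r])
[8] deliver 0→3 → ∅
[9] deliver 3→1 → N1(foll b7 [r])
[10] deliver 1→3 → N3(lead b7 [r])
[11] deliver 3→2 → N2(foll b7 [-])
[12] deliver 2→3 → ∅
[13] timeout(2) → N2(cand b10 [-])
[14] deliver 2→1 → N1(foll b10 [r])
[15] deliver 1→2 → ∅
[16] deliver 2→0 → N0(foll b10 [r])
[17] deliver 0→2 → N2(lead b10 [-])
[18] crash(1) → N1(✗foll b10 [r])
[19] recover(1) → N1(foll b10 [r])
[20] timeout(0) → N0(cand b12 [r])
[21] propose(0,'s') → ∅

10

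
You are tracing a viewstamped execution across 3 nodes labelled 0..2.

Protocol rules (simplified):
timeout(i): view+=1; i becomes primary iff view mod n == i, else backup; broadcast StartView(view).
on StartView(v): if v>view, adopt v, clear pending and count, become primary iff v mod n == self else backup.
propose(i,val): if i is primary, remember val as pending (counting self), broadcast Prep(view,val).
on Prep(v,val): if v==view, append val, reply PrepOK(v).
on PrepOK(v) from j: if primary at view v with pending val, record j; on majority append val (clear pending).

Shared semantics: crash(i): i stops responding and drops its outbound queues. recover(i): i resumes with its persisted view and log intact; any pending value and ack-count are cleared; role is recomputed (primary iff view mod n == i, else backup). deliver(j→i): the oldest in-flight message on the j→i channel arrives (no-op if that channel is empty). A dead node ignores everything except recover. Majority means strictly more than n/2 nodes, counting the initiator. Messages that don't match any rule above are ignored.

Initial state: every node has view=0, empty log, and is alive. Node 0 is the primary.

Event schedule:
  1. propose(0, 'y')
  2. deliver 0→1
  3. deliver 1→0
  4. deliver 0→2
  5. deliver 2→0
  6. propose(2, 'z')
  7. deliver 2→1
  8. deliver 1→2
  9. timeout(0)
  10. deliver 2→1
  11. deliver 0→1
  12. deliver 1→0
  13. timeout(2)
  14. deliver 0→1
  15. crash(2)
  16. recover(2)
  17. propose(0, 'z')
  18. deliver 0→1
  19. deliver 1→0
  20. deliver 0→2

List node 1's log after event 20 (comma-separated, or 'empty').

y

step 1 propose(0,'y'): —
step 2 deliver 0→1: 1={back,v=0,log=y}
step 3 deliver 1→0: 0={prim,v=0,log=y}
step 4 deliver 0→2: 2={back,v=0,log=y}
step 5 deliver 2→0: —
step 6 propose(2,'z'): —
step 7 deliver 2→1: —
step 8 deliver 1→2: —
step 9 timeout(0): 0={back,v=1,log=y}
step 10 deliver 2→1: —
step 11 deliver 0→1: 1={prim,v=1,log=y}
step 12 deliver 1→0: —
step 13 timeout(2): 2={back,v=1,log=y}
step 14 deliver 0→1: —
step 15 crash(2): 2={✗back,v=1,log=y}
step 16 recover(2): 2={back,v=1,log=y}
step 17 propose(0,'z'): —
step 18 deliver 0→1: —
step 19 deliver 1→0: —
step 20 deliver 0→2: —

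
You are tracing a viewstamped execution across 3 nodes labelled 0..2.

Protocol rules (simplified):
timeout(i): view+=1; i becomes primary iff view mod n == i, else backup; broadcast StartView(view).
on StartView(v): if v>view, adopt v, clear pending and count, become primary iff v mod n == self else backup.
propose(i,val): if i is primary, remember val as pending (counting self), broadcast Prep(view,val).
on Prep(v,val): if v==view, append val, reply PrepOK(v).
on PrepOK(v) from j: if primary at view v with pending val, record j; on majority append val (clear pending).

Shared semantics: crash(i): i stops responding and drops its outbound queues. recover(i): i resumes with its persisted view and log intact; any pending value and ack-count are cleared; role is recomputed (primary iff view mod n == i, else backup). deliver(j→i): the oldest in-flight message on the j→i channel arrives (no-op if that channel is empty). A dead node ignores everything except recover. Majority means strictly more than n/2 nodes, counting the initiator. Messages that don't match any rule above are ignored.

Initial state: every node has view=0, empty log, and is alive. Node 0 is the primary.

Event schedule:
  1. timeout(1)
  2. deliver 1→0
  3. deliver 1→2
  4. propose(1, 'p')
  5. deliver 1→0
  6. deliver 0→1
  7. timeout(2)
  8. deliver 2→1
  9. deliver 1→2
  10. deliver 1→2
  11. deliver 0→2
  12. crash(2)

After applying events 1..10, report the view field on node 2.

e1 timeout(1): 1[prim,v=1,-]
e2 deliver 1→0: 0[back,v=1,-]
e3 deliver 1→2: 2[back,v=1,-]
e4 propose(1,'p'): ·
e5 deliver 1→0: 0[back,v=1,p]
e6 deliver 0→1: 1[prim,v=1,p]
e7 timeout(2): 2[prim,v=2,-]
e8 deliver 2→1: 1[back,v=2,p]
e9 deliver 1→2: ·
e10 deliver 1→2: ·

2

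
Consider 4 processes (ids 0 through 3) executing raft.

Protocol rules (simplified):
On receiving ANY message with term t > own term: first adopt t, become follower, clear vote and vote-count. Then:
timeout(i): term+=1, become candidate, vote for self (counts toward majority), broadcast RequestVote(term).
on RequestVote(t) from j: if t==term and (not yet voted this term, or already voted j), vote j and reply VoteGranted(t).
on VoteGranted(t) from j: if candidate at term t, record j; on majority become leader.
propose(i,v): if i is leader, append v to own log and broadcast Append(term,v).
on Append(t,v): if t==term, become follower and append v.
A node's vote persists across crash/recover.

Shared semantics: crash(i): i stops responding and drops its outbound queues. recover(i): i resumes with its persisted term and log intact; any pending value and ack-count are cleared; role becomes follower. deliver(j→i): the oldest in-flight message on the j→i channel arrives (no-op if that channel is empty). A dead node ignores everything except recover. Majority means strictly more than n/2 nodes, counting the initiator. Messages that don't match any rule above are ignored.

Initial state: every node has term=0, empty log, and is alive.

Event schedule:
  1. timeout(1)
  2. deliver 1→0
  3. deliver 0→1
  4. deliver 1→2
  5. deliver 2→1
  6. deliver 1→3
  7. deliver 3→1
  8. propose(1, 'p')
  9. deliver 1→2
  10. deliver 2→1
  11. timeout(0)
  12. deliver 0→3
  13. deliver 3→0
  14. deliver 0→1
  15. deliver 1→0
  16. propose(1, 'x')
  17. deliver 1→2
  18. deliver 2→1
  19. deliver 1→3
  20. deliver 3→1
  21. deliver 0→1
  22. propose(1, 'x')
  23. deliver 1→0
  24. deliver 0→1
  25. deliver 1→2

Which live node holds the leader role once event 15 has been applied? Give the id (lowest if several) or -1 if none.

e1 timeout(1): 1[cand,t=1,-]
e2 deliver 1→0: 0[foll,t=1,-]
e3 deliver 0→1: ·
e4 deliver 1→2: 2[foll,t=1,-]
e5 deliver 2→1: 1[lead,t=1,-]
e6 deliver 1→3: 3[foll,t=1,-]
e7 deliver 3→1: ·
e8 propose(1,'p'): 1[lead,t=1,p]
e9 deliver 1→2: 2[foll,t=1,p]
e10 deliver 2→1: ·
e11 timeout(0): 0[cand,t=2,-]
e12 deliver 0→3: 3[foll,t=2,-]
e13 deliver 3→0: ·
e14 deliver 0→1: 1[foll,t=2,p]
e15 deliver 1→0: ·

-1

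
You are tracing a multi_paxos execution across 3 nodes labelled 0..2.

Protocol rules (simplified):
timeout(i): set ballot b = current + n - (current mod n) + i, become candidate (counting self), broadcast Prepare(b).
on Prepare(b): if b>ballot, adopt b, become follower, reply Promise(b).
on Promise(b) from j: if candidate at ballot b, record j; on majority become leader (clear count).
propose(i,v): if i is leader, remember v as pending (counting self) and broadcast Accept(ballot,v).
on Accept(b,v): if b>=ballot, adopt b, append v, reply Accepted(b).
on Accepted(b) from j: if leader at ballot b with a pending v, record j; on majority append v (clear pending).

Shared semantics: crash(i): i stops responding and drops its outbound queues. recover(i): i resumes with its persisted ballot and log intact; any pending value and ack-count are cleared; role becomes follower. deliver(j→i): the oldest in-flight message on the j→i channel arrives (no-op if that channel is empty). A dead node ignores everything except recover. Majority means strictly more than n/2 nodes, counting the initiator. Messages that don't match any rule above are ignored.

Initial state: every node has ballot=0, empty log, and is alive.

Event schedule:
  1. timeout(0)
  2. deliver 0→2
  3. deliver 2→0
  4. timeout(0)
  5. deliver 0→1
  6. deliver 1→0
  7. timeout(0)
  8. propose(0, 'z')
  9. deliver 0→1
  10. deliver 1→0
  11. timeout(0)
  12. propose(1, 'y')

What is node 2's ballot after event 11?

3

[1] timeout(0) → N0(cand b3 [-])
[2] deliver 0→2 → N2(foll b3 [-])
[3] deliver 2→0 → N0(lead b3 [-])
[4] timeout(0) → N0(cand b6 [-])
[5] deliver 0→1 → N1(foll b3 [-])
[6] deliver 1→0 → ∅
[7] timeout(0) → N0(cand b9 [-])
[8] propose(0,'z') → ∅
[9] deliver 0→1 → N1(foll b6 [-])
[10] deliver 1→0 → ∅
[11] timeout(0) → N0(cand b12 [-])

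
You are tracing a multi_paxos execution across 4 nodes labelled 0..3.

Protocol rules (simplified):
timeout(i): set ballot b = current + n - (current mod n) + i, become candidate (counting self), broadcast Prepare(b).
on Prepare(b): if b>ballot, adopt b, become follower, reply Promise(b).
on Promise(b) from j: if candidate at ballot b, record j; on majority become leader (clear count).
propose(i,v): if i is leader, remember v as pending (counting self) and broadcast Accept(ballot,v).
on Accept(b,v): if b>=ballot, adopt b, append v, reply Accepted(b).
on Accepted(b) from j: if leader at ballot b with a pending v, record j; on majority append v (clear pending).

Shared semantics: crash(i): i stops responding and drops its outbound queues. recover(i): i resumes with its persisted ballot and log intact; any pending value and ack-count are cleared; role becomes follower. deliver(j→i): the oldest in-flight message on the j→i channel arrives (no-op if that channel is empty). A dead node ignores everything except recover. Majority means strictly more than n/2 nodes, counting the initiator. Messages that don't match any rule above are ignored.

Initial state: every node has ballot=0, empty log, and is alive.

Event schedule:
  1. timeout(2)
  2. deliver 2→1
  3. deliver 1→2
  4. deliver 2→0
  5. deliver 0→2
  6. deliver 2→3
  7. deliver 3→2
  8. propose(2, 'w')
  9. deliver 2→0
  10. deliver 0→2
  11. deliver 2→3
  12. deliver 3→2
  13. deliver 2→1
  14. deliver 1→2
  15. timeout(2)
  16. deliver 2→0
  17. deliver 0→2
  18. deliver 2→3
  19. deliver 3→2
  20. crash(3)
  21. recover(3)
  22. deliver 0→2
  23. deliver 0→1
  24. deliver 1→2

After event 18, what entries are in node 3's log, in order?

w

[1] timeout(2) → N2(cand b6 [-])
[2] deliver 2→1 → N1(foll b6 [-])
[3] deliver 1→2 → ∅
[4] deliver 2→0 → N0(foll b6 [-])
[5] deliver 0→2 → N2(lead b6 [-])
[6] deliver 2→3 → N3(foll b6 [-])
[7] deliver 3→2 → ∅
[8] propose(2,'w') → ∅
[9] deliver 2→0 → N0(foll b6 [w])
[10] deliver 0→2 → ∅
[11] deliver 2→3 → N3(foll b6 [w])
[12] deliver 3→2 → N2(lead b6 [w])
[13] deliver 2→1 → N1(foll b6 [w])
[14] deliver 1→2 → ∅
[15] timeout(2) → N2(cand b10 [w])
[16] deliver 2→0 → N0(foll b10 [w])
[17] deliver 0→2 → ∅
[18] deliver 2→3 → N3(foll b10 [w])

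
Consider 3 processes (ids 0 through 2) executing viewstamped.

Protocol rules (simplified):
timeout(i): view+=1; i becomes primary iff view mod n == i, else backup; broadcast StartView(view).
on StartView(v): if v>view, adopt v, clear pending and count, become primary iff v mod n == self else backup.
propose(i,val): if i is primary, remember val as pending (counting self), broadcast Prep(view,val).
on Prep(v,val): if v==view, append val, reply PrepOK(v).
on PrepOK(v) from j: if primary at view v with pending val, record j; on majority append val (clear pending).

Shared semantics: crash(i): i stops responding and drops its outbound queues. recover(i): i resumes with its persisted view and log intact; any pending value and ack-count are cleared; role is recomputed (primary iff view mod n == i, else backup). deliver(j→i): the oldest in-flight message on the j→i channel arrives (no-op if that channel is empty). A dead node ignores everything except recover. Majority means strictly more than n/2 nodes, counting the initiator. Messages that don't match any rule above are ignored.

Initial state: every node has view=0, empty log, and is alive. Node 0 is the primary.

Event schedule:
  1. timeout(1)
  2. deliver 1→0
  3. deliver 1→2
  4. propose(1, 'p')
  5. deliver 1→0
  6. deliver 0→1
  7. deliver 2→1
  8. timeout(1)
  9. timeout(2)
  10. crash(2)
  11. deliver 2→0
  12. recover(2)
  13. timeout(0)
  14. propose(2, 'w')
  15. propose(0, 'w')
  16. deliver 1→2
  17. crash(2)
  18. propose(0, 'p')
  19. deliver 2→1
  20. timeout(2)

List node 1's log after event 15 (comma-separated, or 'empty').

[1] timeout(1) → N1(prim v1 [-])
[2] deliver 1→0 → N0(back v1 [-])
[3] deliver 1→2 → N2(back v1 [-])
[4] propose(1,'p') → ∅
[5] deliver 1→0 → N0(back v1 [p])
[6] deliver 0→1 → N1(prim v1 [p])
[7] deliver 2→1 → ∅
[8] timeout(1) → N1(back v2 [p])
[9] timeout(2) → N2(prim v2 [-])
[10] crash(2) → N2(✗prim v2 [-])
[11] deliver 2→0 → ∅
[12] recover(2) → N2(prim v2 [-])
[13] timeout(0) → N0(back v2 [p])
[14] propose(2,'w') → ∅
[15] propose(0,'w') → ∅

p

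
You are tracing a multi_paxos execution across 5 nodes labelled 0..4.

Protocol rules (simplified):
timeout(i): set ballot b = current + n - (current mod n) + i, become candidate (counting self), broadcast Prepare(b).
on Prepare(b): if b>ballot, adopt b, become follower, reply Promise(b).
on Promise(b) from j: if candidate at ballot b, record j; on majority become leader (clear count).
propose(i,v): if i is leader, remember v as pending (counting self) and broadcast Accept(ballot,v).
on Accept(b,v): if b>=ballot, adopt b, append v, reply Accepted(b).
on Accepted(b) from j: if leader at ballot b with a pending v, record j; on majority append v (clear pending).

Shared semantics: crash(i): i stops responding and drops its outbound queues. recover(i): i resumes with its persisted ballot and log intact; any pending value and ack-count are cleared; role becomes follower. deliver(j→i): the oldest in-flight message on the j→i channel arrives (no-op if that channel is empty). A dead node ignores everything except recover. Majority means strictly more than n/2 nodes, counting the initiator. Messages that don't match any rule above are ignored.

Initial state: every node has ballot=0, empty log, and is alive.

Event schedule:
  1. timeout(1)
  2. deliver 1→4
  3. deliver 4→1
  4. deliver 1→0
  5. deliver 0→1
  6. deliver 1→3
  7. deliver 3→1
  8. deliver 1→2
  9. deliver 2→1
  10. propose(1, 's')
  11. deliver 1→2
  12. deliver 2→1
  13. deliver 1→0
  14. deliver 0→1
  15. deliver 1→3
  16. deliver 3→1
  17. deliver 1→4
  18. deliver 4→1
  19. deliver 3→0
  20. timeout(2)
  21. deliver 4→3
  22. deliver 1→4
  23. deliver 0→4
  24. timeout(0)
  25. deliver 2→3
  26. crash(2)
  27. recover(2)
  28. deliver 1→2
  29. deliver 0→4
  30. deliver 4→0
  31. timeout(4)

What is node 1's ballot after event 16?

1. timeout(1):  <1:cand b6 ->
2. deliver 1→4:  <4:foll b6 ->
3. deliver 4→1:  nop
4. deliver 1→0:  <0:foll b6 ->
5. deliver 0→1:  <1:lead b6 ->
6. deliver 1→3:  <3:foll b6 ->
7. deliver 3→1:  nop
8. deliver 1→2:  <2:foll b6 ->
9. deliver 2→1:  nop
10. propose(1,'s'):  nop
11. deliver 1→2:  <2:foll b6 s>
12. deliver 2→1:  nop
13. deliver 1→0:  <0:foll b6 s>
14. deliver 0→1:  <1:lead b6 s>
15. deliver 1→3:  <3:foll b6 s>
16. deliver 3→1:  nop

6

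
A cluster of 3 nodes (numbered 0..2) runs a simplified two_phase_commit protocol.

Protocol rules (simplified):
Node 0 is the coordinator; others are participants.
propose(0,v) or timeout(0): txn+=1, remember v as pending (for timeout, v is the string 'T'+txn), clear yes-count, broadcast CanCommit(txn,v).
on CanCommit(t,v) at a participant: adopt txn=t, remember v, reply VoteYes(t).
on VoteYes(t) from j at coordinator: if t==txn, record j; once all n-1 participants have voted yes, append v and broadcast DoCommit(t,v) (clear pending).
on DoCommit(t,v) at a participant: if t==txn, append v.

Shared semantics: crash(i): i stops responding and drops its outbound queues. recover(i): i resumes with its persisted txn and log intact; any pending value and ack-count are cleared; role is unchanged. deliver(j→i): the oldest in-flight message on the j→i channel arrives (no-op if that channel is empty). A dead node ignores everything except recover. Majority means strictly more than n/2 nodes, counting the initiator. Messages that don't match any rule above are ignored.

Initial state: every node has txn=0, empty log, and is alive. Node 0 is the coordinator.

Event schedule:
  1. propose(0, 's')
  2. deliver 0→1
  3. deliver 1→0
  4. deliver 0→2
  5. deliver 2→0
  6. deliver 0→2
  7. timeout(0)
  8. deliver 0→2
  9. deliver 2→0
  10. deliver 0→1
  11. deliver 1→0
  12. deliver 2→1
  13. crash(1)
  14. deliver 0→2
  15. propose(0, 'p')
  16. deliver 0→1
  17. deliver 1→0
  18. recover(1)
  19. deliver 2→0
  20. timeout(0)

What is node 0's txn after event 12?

2

[1] propose(0,'s') → N0(coor t1 [-])
[2] deliver 0→1 → N1(part t1 [-])
[3] deliver 1→0 → ∅
[4] deliver 0→2 → N2(part t1 [-])
[5] deliver 2→0 → N0(coor t1 [s])
[6] deliver 0→2 → N2(part t1 [s])
[7] timeout(0) → N0(coor t2 [s])
[8] deliver 0→2 → N2(part t2 [s])
[9] deliver 2→0 → ∅
[10] deliver 0→1 → N1(part t1 [s])
[11] deliver 1→0 → ∅
[12] deliver 2→1 → ∅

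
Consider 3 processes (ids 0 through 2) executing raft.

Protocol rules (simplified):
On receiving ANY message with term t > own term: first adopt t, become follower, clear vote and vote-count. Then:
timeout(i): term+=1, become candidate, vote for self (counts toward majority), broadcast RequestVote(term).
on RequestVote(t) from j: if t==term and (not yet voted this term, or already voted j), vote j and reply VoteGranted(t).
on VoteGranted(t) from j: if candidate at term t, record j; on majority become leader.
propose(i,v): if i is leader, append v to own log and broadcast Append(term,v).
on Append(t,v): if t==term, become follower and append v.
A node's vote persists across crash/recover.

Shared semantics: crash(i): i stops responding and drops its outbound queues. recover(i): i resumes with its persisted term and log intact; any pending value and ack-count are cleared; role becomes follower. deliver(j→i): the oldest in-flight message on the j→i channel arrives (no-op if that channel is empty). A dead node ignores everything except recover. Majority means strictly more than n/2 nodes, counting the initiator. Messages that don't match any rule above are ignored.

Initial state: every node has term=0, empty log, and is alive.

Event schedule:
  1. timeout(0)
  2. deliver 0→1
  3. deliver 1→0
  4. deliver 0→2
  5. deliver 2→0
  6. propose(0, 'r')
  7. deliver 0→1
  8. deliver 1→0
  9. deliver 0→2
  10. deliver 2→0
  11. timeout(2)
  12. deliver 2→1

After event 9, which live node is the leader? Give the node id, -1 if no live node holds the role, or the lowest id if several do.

0

step 1 timeout(0): 0={cand,t=1,log=-}
step 2 deliver 0→1: 1={foll,t=1,log=-}
step 3 deliver 1→0: 0={lead,t=1,log=-}
step 4 deliver 0→2: 2={foll,t=1,log=-}
step 5 deliver 2→0: —
step 6 propose(0,'r'): 0={lead,t=1,log=r}
step 7 deliver 0→1: 1={foll,t=1,log=r}
step 8 deliver 1→0: —
step 9 deliver 0→2: 2={foll,t=1,log=r}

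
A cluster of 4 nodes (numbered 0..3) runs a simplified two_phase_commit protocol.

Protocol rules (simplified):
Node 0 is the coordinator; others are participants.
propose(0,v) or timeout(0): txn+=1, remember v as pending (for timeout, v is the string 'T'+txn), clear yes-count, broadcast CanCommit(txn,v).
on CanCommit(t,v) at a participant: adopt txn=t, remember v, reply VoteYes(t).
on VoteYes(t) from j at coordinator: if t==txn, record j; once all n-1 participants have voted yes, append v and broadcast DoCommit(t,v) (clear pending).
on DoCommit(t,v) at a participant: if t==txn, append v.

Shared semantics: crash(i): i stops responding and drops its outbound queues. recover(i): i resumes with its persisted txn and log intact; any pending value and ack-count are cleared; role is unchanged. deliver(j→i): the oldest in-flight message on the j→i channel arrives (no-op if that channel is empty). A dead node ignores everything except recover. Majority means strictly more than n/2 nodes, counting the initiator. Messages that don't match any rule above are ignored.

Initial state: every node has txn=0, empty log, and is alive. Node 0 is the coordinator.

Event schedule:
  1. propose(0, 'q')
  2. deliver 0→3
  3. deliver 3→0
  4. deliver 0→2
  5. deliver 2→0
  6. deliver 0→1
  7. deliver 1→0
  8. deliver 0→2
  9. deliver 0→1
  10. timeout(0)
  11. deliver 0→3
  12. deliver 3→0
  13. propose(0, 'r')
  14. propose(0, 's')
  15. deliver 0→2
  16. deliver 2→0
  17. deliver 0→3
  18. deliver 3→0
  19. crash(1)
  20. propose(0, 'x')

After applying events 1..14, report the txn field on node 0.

4

[1] propose(0,'q') → N0(coor t1 [-])
[2] deliver 0→3 → N3(part t1 [-])
[3] deliver 3→0 → ∅
[4] deliver 0→2 → N2(part t1 [-])
[5] deliver 2→0 → ∅
[6] deliver 0→1 → N1(part t1 [-])
[7] deliver 1→0 → N0(coor t1 [q])
[8] deliver 0→2 → N2(part t1 [q])
[9] deliver 0→1 → N1(part t1 [q])
[10] timeout(0) → N0(coor t2 [q])
[11] deliver 0→3 → N3(part t1 [q])
[12] deliver 3→0 → ∅
[13] propose(0,'r') → N0(coor t3 [q])
[14] propose(0,'s') → N0(coor t4 [q])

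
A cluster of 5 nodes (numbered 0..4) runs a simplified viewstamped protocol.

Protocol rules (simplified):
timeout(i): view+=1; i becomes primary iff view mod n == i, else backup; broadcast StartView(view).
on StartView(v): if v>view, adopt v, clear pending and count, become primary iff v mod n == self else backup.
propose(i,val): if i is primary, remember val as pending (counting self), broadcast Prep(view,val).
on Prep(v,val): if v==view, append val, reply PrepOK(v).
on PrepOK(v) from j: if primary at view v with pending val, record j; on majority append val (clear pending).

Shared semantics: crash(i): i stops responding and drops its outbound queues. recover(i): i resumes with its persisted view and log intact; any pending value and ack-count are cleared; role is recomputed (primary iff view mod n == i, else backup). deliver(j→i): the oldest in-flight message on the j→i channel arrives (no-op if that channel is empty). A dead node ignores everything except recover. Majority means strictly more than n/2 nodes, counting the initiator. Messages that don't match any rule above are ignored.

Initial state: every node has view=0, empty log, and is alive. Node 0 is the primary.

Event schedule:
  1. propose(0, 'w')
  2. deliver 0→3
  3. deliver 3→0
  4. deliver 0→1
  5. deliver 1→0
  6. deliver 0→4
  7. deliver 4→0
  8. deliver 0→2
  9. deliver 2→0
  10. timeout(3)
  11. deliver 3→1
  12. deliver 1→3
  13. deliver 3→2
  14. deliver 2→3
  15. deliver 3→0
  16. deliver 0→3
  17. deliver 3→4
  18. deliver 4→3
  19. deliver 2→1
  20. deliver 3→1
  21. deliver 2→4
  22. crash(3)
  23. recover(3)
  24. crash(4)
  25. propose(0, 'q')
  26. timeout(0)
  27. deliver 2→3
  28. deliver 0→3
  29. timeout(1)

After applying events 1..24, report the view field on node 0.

1

step 1 propose(0,'w'): —
step 2 deliver 0→3: 3={back,v=0,log=w}
step 3 deliver 3→0: —
step 4 deliver 0→1: 1={back,v=0,log=w}
step 5 deliver 1→0: 0={prim,v=0,log=w}
step 6 deliver 0→4: 4={back,v=0,log=w}
step 7 deliver 4→0: —
step 8 deliver 0→2: 2={back,v=0,log=w}
step 9 deliver 2→0: —
step 10 timeout(3): 3={back,v=1,log=w}
step 11 deliver 3→1: 1={prim,v=1,log=w}
step 12 deliver 1→3: —
step 13 deliver 3→2: 2={back,v=1,log=w}
step 14 deliver 2→3: —
step 15 deliver 3→0: 0={back,v=1,log=w}
step 16 deliver 0→3: —
step 17 deliver 3→4: 4={back,v=1,log=w}
step 18 deliver 4→3: —
step 19 deliver 2→1: —
step 20 deliver 3→1: —
step 21 deliver 2→4: —
step 22 crash(3): 3={✗back,v=1,log=w}
step 23 recover(3): 3={back,v=1,log=w}
step 24 crash(4): 4={✗back,v=1,log=w}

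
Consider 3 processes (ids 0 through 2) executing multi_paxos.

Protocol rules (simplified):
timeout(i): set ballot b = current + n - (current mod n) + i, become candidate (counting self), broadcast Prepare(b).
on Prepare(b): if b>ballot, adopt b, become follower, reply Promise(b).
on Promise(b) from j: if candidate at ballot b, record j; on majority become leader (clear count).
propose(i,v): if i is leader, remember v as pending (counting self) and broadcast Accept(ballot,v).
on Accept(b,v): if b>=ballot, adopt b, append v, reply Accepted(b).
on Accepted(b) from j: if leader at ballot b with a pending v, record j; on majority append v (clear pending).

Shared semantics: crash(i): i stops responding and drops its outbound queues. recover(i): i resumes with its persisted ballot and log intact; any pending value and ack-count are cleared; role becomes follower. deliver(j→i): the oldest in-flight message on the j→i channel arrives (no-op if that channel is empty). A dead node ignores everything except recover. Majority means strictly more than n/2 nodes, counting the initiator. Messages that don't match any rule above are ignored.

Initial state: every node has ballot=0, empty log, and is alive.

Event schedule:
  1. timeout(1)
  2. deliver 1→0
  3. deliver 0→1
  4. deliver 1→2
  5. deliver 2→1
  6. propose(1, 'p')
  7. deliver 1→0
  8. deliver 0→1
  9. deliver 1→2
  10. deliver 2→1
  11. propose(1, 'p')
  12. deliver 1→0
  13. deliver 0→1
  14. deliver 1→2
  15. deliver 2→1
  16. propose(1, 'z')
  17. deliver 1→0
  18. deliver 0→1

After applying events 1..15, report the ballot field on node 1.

4

step 1 timeout(1): 1={cand,b=4,log=-}
step 2 deliver 1→0: 0={foll,b=4,log=-}
step 3 deliver 0→1: 1={lead,b=4,log=-}
step 4 deliver 1→2: 2={foll,b=4,log=-}
step 5 deliver 2→1: —
step 6 propose(1,'p'): —
step 7 deliver 1→0: 0={foll,b=4,log=p}
step 8 deliver 0→1: 1={lead,b=4,log=p}
step 9 deliver 1→2: 2={foll,b=4,log=p}
step 10 deliver 2→1: —
step 11 propose(1,'p'): —
step 12 deliver 1→0: 0={foll,b=4,log=p,p}
step 13 deliver 0→1: 1={lead,b=4,log=p,p}
step 14 deliver 1→2: 2={foll,b=4,log=p,p}
step 15 deliver 2→1: —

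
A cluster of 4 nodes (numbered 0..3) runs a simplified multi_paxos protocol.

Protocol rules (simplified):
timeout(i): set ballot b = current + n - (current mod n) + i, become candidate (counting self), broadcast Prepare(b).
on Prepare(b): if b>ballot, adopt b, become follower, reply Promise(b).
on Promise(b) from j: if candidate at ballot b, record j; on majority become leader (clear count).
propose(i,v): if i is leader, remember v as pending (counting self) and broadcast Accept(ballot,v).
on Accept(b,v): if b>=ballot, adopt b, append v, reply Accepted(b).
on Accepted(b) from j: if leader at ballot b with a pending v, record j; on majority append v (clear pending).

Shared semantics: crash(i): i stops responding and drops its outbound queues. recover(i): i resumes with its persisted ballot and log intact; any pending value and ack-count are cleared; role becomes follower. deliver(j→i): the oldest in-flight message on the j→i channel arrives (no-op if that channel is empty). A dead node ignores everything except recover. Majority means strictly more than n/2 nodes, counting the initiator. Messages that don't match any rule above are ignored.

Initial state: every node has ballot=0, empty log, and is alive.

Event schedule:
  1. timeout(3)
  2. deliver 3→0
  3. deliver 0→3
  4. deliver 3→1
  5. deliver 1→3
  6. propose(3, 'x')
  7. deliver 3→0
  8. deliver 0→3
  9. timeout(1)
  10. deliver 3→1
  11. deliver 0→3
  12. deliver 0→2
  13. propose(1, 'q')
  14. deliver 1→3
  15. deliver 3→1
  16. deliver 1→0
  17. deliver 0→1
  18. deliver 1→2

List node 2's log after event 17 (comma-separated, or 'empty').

empty

1. timeout(3):  <3:cand b7 ->
2. deliver 3→0:  <0:foll b7 ->
3. deliver 0→3:  nop
4. deliver 3→1:  <1:foll b7 ->
5. deliver 1→3:  <3:lead b7 ->
6. propose(3,'x'):  nop
7. deliver 3→0:  <0:foll b7 x>
8. deliver 0→3:  nop
9. timeout(1):  <1:cand b9 ->
10. deliver 3→1:  nop
11. deliver 0→3:  nop
12. deliver 0→2:  nop
13. propose(1,'q'):  nop
14. deliver 1→3:  <3:foll b9 ->
15. deliver 3→1:  nop
16. deliver 1→0:  <0:foll b9 x>
17. deliver 0→1:  <1:lead b9 ->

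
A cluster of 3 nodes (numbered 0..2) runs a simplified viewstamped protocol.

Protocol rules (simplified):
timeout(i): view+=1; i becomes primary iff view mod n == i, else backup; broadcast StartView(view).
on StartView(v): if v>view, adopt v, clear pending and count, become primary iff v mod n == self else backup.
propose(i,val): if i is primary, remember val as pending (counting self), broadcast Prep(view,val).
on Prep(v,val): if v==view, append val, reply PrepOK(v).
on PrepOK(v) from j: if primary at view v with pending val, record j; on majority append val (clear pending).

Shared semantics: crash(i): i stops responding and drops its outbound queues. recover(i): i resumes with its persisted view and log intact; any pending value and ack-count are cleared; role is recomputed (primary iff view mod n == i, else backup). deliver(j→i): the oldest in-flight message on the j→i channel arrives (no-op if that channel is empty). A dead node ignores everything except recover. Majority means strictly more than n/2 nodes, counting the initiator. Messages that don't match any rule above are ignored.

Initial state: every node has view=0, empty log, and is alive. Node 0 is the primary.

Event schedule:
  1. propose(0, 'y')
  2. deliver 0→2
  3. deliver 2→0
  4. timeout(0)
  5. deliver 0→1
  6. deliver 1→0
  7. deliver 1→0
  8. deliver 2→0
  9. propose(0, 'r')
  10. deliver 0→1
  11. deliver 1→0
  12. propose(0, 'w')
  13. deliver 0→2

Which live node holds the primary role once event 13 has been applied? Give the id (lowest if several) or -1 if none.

1. propose(0,'y'):  nop
2. deliver 0→2:  <2:back v0 y>
3. deliver 2→0:  <0:prim v0 y>
4. timeout(0):  <0:back v1 y>
5. deliver 0→1:  <1:back v0 y>
6. deliver 1→0:  nop
7. deliver 1→0:  nop
8. deliver 2→0:  nop
9. propose(0,'r'):  nop
10. deliver 0→1:  <1:prim v1 y>
11. deliver 1→0:  nop
12. propose(0,'w'):  nop
13. deliver 0→2:  <2:back v1 y>

1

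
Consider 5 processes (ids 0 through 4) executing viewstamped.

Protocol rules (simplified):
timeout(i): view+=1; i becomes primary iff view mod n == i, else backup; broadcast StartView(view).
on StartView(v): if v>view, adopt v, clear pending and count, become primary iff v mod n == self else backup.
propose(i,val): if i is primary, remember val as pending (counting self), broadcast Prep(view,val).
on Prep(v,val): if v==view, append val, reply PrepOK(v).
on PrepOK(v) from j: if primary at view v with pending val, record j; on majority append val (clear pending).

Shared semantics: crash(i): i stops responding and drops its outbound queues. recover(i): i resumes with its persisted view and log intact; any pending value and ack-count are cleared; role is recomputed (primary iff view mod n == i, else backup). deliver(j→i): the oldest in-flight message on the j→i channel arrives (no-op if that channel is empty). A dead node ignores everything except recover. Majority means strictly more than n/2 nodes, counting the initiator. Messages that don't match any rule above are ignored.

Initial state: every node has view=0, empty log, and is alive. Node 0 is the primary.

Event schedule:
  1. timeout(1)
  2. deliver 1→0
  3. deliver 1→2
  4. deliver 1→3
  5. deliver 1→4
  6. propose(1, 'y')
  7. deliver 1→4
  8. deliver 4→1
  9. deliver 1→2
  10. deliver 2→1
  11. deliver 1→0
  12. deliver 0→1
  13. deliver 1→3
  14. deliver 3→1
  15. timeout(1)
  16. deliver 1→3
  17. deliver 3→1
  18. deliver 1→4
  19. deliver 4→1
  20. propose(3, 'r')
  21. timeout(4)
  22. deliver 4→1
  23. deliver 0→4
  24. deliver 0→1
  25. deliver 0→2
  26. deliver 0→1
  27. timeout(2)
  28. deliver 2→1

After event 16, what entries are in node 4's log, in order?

e1 timeout(1): 1[prim,v=1,-]
e2 deliver 1→0: 0[back,v=1,-]
e3 deliver 1→2: 2[back,v=1,-]
e4 deliver 1→3: 3[back,v=1,-]
e5 deliver 1→4: 4[back,v=1,-]
e6 propose(1,'y'): ·
e7 deliver 1→4: 4[back,v=1,y]
e8 deliver 4→1: ·
e9 deliver 1→2: 2[back,v=1,y]
e10 deliver 2→1: 1[prim,v=1,y]
e11 deliver 1→0: 0[back,v=1,y]
e12 deliver 0→1: ·
e13 deliver 1→3: 3[back,v=1,y]
e14 deliver 3→1: ·
e15 timeout(1): 1[back,v=2,y]
e16 deliver 1→3: 3[back,v=2,y]

y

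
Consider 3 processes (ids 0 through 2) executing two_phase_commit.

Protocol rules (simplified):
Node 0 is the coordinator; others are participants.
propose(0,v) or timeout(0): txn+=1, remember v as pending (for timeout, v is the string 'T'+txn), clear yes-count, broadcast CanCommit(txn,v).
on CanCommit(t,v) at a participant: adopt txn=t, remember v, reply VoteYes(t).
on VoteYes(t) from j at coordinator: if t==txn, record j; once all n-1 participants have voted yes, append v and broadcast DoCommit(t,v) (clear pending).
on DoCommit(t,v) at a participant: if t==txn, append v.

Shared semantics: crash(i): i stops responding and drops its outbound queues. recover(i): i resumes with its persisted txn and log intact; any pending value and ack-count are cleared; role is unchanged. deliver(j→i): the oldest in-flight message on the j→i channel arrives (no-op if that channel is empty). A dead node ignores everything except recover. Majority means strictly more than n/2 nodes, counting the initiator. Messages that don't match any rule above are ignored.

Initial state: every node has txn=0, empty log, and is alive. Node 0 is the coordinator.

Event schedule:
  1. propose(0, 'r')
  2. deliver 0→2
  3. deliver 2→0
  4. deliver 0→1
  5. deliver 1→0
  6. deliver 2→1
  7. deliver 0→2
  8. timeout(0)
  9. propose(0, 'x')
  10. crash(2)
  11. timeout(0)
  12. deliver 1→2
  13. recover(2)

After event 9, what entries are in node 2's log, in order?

e1 propose(0,'r'): 0[coor,t=1,-]
e2 deliver 0→2: 2[part,t=1,-]
e3 deliver 2→0: ·
e4 deliver 0→1: 1[part,t=1,-]
e5 deliver 1→0: 0[coor,t=1,r]
e6 deliver 2→1: ·
e7 deliver 0→2: 2[part,t=1,r]
e8 timeout(0): 0[coor,t=2,r]
e9 propose(0,'x'): 0[coor,t=3,r]

r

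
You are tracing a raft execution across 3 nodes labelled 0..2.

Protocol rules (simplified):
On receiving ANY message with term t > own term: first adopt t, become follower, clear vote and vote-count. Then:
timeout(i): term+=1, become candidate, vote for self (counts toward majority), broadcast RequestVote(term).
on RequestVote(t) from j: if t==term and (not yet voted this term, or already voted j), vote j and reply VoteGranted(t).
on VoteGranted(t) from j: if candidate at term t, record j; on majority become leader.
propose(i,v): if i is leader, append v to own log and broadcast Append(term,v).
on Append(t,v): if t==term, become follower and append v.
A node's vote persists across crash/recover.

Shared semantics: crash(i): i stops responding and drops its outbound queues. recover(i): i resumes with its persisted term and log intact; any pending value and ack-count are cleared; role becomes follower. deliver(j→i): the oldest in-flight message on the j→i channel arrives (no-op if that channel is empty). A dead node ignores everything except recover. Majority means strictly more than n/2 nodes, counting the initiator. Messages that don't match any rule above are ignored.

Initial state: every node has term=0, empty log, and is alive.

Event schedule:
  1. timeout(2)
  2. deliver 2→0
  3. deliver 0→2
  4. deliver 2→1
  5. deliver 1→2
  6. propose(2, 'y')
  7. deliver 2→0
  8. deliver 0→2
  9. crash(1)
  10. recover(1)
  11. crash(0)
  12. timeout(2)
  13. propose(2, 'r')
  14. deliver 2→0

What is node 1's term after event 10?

1

step 1 timeout(2): 2={cand,t=1,log=-}
step 2 deliver 2→0: 0={foll,t=1,log=-}
step 3 deliver 0→2: 2={lead,t=1,log=-}
step 4 deliver 2→1: 1={foll,t=1,log=-}
step 5 deliver 1→2: —
step 6 propose(2,'y'): 2={lead,t=1,log=y}
step 7 deliver 2→0: 0={foll,t=1,log=y}
step 8 deliver 0→2: —
step 9 crash(1): 1={✗foll,t=1,log=-}
step 10 recover(1): 1={foll,t=1,log=-}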